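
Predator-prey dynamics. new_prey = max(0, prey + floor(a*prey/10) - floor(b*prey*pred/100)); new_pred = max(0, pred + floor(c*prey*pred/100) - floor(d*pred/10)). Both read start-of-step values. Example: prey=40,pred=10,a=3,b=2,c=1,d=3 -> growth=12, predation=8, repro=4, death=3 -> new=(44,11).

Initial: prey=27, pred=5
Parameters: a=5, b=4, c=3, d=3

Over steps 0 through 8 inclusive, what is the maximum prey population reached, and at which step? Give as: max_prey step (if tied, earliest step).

Step 1: prey: 27+13-5=35; pred: 5+4-1=8
Step 2: prey: 35+17-11=41; pred: 8+8-2=14
Step 3: prey: 41+20-22=39; pred: 14+17-4=27
Step 4: prey: 39+19-42=16; pred: 27+31-8=50
Step 5: prey: 16+8-32=0; pred: 50+24-15=59
Step 6: prey: 0+0-0=0; pred: 59+0-17=42
Step 7: prey: 0+0-0=0; pred: 42+0-12=30
Step 8: prey: 0+0-0=0; pred: 30+0-9=21
Max prey = 41 at step 2

Answer: 41 2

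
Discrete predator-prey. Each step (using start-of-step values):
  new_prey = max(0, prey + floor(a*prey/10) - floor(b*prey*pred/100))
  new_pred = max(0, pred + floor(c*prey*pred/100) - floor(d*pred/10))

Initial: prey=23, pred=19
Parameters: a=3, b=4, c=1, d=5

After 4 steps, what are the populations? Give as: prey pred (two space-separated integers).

Step 1: prey: 23+6-17=12; pred: 19+4-9=14
Step 2: prey: 12+3-6=9; pred: 14+1-7=8
Step 3: prey: 9+2-2=9; pred: 8+0-4=4
Step 4: prey: 9+2-1=10; pred: 4+0-2=2

Answer: 10 2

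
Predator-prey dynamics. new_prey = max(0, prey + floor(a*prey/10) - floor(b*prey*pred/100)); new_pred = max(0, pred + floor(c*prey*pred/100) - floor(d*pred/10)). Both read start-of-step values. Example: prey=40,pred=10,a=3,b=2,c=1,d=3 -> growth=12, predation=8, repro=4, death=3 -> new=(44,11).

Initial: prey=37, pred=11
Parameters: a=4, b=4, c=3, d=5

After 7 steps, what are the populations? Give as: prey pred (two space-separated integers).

Step 1: prey: 37+14-16=35; pred: 11+12-5=18
Step 2: prey: 35+14-25=24; pred: 18+18-9=27
Step 3: prey: 24+9-25=8; pred: 27+19-13=33
Step 4: prey: 8+3-10=1; pred: 33+7-16=24
Step 5: prey: 1+0-0=1; pred: 24+0-12=12
Step 6: prey: 1+0-0=1; pred: 12+0-6=6
Step 7: prey: 1+0-0=1; pred: 6+0-3=3

Answer: 1 3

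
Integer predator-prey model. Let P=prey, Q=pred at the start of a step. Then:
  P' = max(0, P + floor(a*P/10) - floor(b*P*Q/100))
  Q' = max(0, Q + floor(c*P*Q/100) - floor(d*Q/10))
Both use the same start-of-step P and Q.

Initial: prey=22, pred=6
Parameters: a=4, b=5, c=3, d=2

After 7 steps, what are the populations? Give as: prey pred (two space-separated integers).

Step 1: prey: 22+8-6=24; pred: 6+3-1=8
Step 2: prey: 24+9-9=24; pred: 8+5-1=12
Step 3: prey: 24+9-14=19; pred: 12+8-2=18
Step 4: prey: 19+7-17=9; pred: 18+10-3=25
Step 5: prey: 9+3-11=1; pred: 25+6-5=26
Step 6: prey: 1+0-1=0; pred: 26+0-5=21
Step 7: prey: 0+0-0=0; pred: 21+0-4=17

Answer: 0 17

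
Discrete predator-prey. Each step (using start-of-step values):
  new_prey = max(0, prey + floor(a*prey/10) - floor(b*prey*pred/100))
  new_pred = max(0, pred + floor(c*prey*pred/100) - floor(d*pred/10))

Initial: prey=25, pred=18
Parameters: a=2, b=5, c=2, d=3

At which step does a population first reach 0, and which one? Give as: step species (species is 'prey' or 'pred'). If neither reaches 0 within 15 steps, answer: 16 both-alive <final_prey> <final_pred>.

Answer: 16 both-alive 1 3

Derivation:
Step 1: prey: 25+5-22=8; pred: 18+9-5=22
Step 2: prey: 8+1-8=1; pred: 22+3-6=19
Step 3: prey: 1+0-0=1; pred: 19+0-5=14
Step 4: prey: 1+0-0=1; pred: 14+0-4=10
Step 5: prey: 1+0-0=1; pred: 10+0-3=7
Step 6: prey: 1+0-0=1; pred: 7+0-2=5
Step 7: prey: 1+0-0=1; pred: 5+0-1=4
Step 8: prey: 1+0-0=1; pred: 4+0-1=3
Step 9: prey: 1+0-0=1; pred: 3+0-0=3
Steps 10-15: state stable at prey=1, pred=3 (no change)
No extinction within 15 steps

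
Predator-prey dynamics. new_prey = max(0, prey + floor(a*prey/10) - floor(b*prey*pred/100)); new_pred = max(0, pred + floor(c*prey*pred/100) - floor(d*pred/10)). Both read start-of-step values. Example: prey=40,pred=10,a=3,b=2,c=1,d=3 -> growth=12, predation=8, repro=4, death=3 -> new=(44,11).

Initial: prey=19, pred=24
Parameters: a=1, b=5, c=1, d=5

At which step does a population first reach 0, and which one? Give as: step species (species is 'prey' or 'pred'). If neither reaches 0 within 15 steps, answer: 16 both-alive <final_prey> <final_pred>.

Step 1: prey: 19+1-22=0; pred: 24+4-12=16
First extinction: prey at step 1

Answer: 1 prey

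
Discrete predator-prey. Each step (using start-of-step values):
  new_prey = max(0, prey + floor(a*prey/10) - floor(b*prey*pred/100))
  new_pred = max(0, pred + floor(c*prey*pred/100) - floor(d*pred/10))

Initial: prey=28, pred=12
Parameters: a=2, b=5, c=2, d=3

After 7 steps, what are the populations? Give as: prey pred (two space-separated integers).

Answer: 1 4

Derivation:
Step 1: prey: 28+5-16=17; pred: 12+6-3=15
Step 2: prey: 17+3-12=8; pred: 15+5-4=16
Step 3: prey: 8+1-6=3; pred: 16+2-4=14
Step 4: prey: 3+0-2=1; pred: 14+0-4=10
Step 5: prey: 1+0-0=1; pred: 10+0-3=7
Step 6: prey: 1+0-0=1; pred: 7+0-2=5
Step 7: prey: 1+0-0=1; pred: 5+0-1=4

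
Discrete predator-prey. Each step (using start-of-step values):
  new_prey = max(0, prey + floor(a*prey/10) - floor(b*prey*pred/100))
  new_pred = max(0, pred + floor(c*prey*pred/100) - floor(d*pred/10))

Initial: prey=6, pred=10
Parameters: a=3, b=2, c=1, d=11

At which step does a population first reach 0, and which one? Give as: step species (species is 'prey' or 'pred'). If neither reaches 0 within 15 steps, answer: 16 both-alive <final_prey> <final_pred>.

Answer: 1 pred

Derivation:
Step 1: prey: 6+1-1=6; pred: 10+0-11=0
First extinction: pred at step 1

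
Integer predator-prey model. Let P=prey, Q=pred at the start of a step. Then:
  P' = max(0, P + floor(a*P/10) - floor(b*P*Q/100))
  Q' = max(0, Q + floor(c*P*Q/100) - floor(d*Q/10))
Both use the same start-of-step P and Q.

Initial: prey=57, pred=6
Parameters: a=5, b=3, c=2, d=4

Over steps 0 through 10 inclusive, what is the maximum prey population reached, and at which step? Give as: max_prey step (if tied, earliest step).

Step 1: prey: 57+28-10=75; pred: 6+6-2=10
Step 2: prey: 75+37-22=90; pred: 10+15-4=21
Step 3: prey: 90+45-56=79; pred: 21+37-8=50
Step 4: prey: 79+39-118=0; pred: 50+79-20=109
Step 5: prey: 0+0-0=0; pred: 109+0-43=66
Step 6: prey: 0+0-0=0; pred: 66+0-26=40
Step 7: prey: 0+0-0=0; pred: 40+0-16=24
Step 8: prey: 0+0-0=0; pred: 24+0-9=15
Step 9: prey: 0+0-0=0; pred: 15+0-6=9
Step 10: prey: 0+0-0=0; pred: 9+0-3=6
Max prey = 90 at step 2

Answer: 90 2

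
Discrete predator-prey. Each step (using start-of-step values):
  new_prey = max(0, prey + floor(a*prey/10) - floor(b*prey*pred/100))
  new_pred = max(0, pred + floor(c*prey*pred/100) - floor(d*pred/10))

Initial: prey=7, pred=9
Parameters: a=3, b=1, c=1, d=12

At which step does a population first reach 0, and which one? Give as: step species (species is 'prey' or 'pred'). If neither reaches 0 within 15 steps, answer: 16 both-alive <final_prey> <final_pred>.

Step 1: prey: 7+2-0=9; pred: 9+0-10=0
First extinction: pred at step 1

Answer: 1 pred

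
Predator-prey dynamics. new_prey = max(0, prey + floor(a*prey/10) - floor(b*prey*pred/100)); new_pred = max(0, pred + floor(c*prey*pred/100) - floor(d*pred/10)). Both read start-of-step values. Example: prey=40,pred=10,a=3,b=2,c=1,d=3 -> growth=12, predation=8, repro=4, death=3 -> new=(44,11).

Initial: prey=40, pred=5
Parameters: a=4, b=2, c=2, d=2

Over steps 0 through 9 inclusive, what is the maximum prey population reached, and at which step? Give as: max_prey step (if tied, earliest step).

Answer: 70 3

Derivation:
Step 1: prey: 40+16-4=52; pred: 5+4-1=8
Step 2: prey: 52+20-8=64; pred: 8+8-1=15
Step 3: prey: 64+25-19=70; pred: 15+19-3=31
Step 4: prey: 70+28-43=55; pred: 31+43-6=68
Step 5: prey: 55+22-74=3; pred: 68+74-13=129
Step 6: prey: 3+1-7=0; pred: 129+7-25=111
Step 7: prey: 0+0-0=0; pred: 111+0-22=89
Step 8: prey: 0+0-0=0; pred: 89+0-17=72
Step 9: prey: 0+0-0=0; pred: 72+0-14=58
Max prey = 70 at step 3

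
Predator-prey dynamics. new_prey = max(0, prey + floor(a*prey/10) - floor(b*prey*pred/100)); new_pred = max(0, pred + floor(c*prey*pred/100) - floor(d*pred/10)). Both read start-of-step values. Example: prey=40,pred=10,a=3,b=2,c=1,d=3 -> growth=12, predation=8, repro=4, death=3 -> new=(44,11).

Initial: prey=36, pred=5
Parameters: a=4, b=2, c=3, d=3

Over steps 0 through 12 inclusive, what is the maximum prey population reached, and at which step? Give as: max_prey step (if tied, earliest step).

Step 1: prey: 36+14-3=47; pred: 5+5-1=9
Step 2: prey: 47+18-8=57; pred: 9+12-2=19
Step 3: prey: 57+22-21=58; pred: 19+32-5=46
Step 4: prey: 58+23-53=28; pred: 46+80-13=113
Step 5: prey: 28+11-63=0; pred: 113+94-33=174
Step 6: prey: 0+0-0=0; pred: 174+0-52=122
Step 7: prey: 0+0-0=0; pred: 122+0-36=86
Step 8: prey: 0+0-0=0; pred: 86+0-25=61
Step 9: prey: 0+0-0=0; pred: 61+0-18=43
Step 10: prey: 0+0-0=0; pred: 43+0-12=31
Step 11: prey: 0+0-0=0; pred: 31+0-9=22
Step 12: prey: 0+0-0=0; pred: 22+0-6=16
Max prey = 58 at step 3

Answer: 58 3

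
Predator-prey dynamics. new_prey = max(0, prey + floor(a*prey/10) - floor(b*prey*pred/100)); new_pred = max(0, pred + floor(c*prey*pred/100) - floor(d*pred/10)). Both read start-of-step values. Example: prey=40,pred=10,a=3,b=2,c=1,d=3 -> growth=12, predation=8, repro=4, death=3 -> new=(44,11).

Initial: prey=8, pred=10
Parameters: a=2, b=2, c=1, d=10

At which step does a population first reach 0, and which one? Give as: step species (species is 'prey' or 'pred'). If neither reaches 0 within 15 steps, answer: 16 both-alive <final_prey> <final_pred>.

Answer: 1 pred

Derivation:
Step 1: prey: 8+1-1=8; pred: 10+0-10=0
First extinction: pred at step 1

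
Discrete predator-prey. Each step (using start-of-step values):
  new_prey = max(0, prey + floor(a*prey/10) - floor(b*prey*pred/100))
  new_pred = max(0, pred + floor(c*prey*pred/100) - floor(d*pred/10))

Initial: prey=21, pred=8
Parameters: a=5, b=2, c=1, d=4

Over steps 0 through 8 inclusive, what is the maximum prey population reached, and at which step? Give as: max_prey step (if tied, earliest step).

Step 1: prey: 21+10-3=28; pred: 8+1-3=6
Step 2: prey: 28+14-3=39; pred: 6+1-2=5
Step 3: prey: 39+19-3=55; pred: 5+1-2=4
Step 4: prey: 55+27-4=78; pred: 4+2-1=5
Step 5: prey: 78+39-7=110; pred: 5+3-2=6
Step 6: prey: 110+55-13=152; pred: 6+6-2=10
Step 7: prey: 152+76-30=198; pred: 10+15-4=21
Step 8: prey: 198+99-83=214; pred: 21+41-8=54
Max prey = 214 at step 8

Answer: 214 8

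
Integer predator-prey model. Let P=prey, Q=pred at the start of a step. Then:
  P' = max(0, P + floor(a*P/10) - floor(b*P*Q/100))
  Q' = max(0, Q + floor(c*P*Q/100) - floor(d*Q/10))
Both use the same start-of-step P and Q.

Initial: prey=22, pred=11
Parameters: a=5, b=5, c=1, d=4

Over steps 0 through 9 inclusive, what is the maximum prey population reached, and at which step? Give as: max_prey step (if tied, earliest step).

Answer: 102 9

Derivation:
Step 1: prey: 22+11-12=21; pred: 11+2-4=9
Step 2: prey: 21+10-9=22; pred: 9+1-3=7
Step 3: prey: 22+11-7=26; pred: 7+1-2=6
Step 4: prey: 26+13-7=32; pred: 6+1-2=5
Step 5: prey: 32+16-8=40; pred: 5+1-2=4
Step 6: prey: 40+20-8=52; pred: 4+1-1=4
Step 7: prey: 52+26-10=68; pred: 4+2-1=5
Step 8: prey: 68+34-17=85; pred: 5+3-2=6
Step 9: prey: 85+42-25=102; pred: 6+5-2=9
Max prey = 102 at step 9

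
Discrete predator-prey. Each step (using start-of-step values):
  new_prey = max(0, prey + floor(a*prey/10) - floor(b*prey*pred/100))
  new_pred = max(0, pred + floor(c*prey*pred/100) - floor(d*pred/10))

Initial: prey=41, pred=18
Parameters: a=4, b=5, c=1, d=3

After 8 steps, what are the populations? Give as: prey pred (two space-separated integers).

Answer: 5 3

Derivation:
Step 1: prey: 41+16-36=21; pred: 18+7-5=20
Step 2: prey: 21+8-21=8; pred: 20+4-6=18
Step 3: prey: 8+3-7=4; pred: 18+1-5=14
Step 4: prey: 4+1-2=3; pred: 14+0-4=10
Step 5: prey: 3+1-1=3; pred: 10+0-3=7
Step 6: prey: 3+1-1=3; pred: 7+0-2=5
Step 7: prey: 3+1-0=4; pred: 5+0-1=4
Step 8: prey: 4+1-0=5; pred: 4+0-1=3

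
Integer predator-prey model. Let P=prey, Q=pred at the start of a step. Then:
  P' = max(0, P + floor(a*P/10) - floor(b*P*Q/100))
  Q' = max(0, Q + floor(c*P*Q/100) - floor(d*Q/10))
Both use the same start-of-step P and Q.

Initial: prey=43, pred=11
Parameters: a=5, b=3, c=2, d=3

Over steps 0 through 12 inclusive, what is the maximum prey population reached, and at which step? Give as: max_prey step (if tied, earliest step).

Step 1: prey: 43+21-14=50; pred: 11+9-3=17
Step 2: prey: 50+25-25=50; pred: 17+17-5=29
Step 3: prey: 50+25-43=32; pred: 29+29-8=50
Step 4: prey: 32+16-48=0; pred: 50+32-15=67
Step 5: prey: 0+0-0=0; pred: 67+0-20=47
Step 6: prey: 0+0-0=0; pred: 47+0-14=33
Step 7: prey: 0+0-0=0; pred: 33+0-9=24
Step 8: prey: 0+0-0=0; pred: 24+0-7=17
Step 9: prey: 0+0-0=0; pred: 17+0-5=12
Step 10: prey: 0+0-0=0; pred: 12+0-3=9
Step 11: prey: 0+0-0=0; pred: 9+0-2=7
Step 12: prey: 0+0-0=0; pred: 7+0-2=5
Max prey = 50 at step 1

Answer: 50 1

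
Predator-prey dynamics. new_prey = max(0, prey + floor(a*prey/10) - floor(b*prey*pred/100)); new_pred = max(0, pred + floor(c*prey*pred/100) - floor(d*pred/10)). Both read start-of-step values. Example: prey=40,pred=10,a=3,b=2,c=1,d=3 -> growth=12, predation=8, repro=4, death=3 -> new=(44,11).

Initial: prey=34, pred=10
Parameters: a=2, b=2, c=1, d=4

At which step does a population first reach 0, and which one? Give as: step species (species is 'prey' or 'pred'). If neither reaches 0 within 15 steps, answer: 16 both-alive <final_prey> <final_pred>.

Step 1: prey: 34+6-6=34; pred: 10+3-4=9
Step 2: prey: 34+6-6=34; pred: 9+3-3=9
Steps 3-15: state stable at prey=34, pred=9 (no change)
No extinction within 15 steps

Answer: 16 both-alive 34 9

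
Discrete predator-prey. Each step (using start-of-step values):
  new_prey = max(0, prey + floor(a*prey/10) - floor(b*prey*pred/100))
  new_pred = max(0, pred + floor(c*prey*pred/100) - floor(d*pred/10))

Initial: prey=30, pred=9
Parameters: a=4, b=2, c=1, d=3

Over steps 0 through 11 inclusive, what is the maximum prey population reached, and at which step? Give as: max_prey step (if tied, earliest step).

Step 1: prey: 30+12-5=37; pred: 9+2-2=9
Step 2: prey: 37+14-6=45; pred: 9+3-2=10
Step 3: prey: 45+18-9=54; pred: 10+4-3=11
Step 4: prey: 54+21-11=64; pred: 11+5-3=13
Step 5: prey: 64+25-16=73; pred: 13+8-3=18
Step 6: prey: 73+29-26=76; pred: 18+13-5=26
Step 7: prey: 76+30-39=67; pred: 26+19-7=38
Step 8: prey: 67+26-50=43; pred: 38+25-11=52
Step 9: prey: 43+17-44=16; pred: 52+22-15=59
Step 10: prey: 16+6-18=4; pred: 59+9-17=51
Step 11: prey: 4+1-4=1; pred: 51+2-15=38
Max prey = 76 at step 6

Answer: 76 6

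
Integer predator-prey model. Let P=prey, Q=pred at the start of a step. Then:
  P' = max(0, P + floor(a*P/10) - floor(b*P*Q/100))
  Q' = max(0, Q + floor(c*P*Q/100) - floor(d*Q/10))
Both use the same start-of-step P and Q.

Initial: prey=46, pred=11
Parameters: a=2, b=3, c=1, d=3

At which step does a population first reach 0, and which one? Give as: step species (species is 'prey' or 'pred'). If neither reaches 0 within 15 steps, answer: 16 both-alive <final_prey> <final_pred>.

Step 1: prey: 46+9-15=40; pred: 11+5-3=13
Step 2: prey: 40+8-15=33; pred: 13+5-3=15
Step 3: prey: 33+6-14=25; pred: 15+4-4=15
Step 4: prey: 25+5-11=19; pred: 15+3-4=14
Step 5: prey: 19+3-7=15; pred: 14+2-4=12
Step 6: prey: 15+3-5=13; pred: 12+1-3=10
Step 7: prey: 13+2-3=12; pred: 10+1-3=8
Step 8: prey: 12+2-2=12; pred: 8+0-2=6
Step 9: prey: 12+2-2=12; pred: 6+0-1=5
Step 10: prey: 12+2-1=13; pred: 5+0-1=4
Step 11: prey: 13+2-1=14; pred: 4+0-1=3
Step 12: prey: 14+2-1=15; pred: 3+0-0=3
Step 13: prey: 15+3-1=17; pred: 3+0-0=3
Step 14: prey: 17+3-1=19; pred: 3+0-0=3
Step 15: prey: 19+3-1=21; pred: 3+0-0=3
No extinction within 15 steps

Answer: 16 both-alive 21 3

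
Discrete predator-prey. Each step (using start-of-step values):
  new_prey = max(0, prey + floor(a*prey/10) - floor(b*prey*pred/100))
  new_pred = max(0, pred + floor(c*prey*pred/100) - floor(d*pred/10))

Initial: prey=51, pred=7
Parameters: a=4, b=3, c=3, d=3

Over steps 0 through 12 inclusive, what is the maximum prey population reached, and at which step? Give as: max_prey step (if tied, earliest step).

Answer: 61 1

Derivation:
Step 1: prey: 51+20-10=61; pred: 7+10-2=15
Step 2: prey: 61+24-27=58; pred: 15+27-4=38
Step 3: prey: 58+23-66=15; pred: 38+66-11=93
Step 4: prey: 15+6-41=0; pred: 93+41-27=107
Step 5: prey: 0+0-0=0; pred: 107+0-32=75
Step 6: prey: 0+0-0=0; pred: 75+0-22=53
Step 7: prey: 0+0-0=0; pred: 53+0-15=38
Step 8: prey: 0+0-0=0; pred: 38+0-11=27
Step 9: prey: 0+0-0=0; pred: 27+0-8=19
Step 10: prey: 0+0-0=0; pred: 19+0-5=14
Step 11: prey: 0+0-0=0; pred: 14+0-4=10
Step 12: prey: 0+0-0=0; pred: 10+0-3=7
Max prey = 61 at step 1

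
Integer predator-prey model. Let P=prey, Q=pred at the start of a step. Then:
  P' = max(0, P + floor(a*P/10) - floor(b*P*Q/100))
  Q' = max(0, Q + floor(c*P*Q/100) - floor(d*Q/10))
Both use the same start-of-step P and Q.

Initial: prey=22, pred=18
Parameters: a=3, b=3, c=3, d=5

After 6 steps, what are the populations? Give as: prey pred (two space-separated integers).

Step 1: prey: 22+6-11=17; pred: 18+11-9=20
Step 2: prey: 17+5-10=12; pred: 20+10-10=20
Step 3: prey: 12+3-7=8; pred: 20+7-10=17
Step 4: prey: 8+2-4=6; pred: 17+4-8=13
Step 5: prey: 6+1-2=5; pred: 13+2-6=9
Step 6: prey: 5+1-1=5; pred: 9+1-4=6

Answer: 5 6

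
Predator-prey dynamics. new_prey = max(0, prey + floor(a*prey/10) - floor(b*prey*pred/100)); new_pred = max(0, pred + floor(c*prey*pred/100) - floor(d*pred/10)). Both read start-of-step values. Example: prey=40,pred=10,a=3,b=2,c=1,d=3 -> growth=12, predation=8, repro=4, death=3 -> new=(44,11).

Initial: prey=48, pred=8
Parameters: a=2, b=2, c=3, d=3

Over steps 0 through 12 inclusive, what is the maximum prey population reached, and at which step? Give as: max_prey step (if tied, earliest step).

Step 1: prey: 48+9-7=50; pred: 8+11-2=17
Step 2: prey: 50+10-17=43; pred: 17+25-5=37
Step 3: prey: 43+8-31=20; pred: 37+47-11=73
Step 4: prey: 20+4-29=0; pred: 73+43-21=95
Step 5: prey: 0+0-0=0; pred: 95+0-28=67
Step 6: prey: 0+0-0=0; pred: 67+0-20=47
Step 7: prey: 0+0-0=0; pred: 47+0-14=33
Step 8: prey: 0+0-0=0; pred: 33+0-9=24
Step 9: prey: 0+0-0=0; pred: 24+0-7=17
Step 10: prey: 0+0-0=0; pred: 17+0-5=12
Step 11: prey: 0+0-0=0; pred: 12+0-3=9
Step 12: prey: 0+0-0=0; pred: 9+0-2=7
Max prey = 50 at step 1

Answer: 50 1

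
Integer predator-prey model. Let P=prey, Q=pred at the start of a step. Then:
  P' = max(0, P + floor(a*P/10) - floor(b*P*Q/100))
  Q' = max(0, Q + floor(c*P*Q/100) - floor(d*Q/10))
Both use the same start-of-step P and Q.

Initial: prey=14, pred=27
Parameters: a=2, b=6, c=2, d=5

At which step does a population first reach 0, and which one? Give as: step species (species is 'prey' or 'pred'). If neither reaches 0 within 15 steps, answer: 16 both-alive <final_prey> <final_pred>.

Step 1: prey: 14+2-22=0; pred: 27+7-13=21
First extinction: prey at step 1

Answer: 1 prey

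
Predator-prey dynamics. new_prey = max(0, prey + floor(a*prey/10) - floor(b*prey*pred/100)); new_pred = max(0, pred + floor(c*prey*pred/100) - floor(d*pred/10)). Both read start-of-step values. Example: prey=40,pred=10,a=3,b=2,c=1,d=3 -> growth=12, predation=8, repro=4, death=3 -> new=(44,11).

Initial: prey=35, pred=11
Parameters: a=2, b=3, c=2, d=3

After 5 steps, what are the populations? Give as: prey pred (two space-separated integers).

Step 1: prey: 35+7-11=31; pred: 11+7-3=15
Step 2: prey: 31+6-13=24; pred: 15+9-4=20
Step 3: prey: 24+4-14=14; pred: 20+9-6=23
Step 4: prey: 14+2-9=7; pred: 23+6-6=23
Step 5: prey: 7+1-4=4; pred: 23+3-6=20

Answer: 4 20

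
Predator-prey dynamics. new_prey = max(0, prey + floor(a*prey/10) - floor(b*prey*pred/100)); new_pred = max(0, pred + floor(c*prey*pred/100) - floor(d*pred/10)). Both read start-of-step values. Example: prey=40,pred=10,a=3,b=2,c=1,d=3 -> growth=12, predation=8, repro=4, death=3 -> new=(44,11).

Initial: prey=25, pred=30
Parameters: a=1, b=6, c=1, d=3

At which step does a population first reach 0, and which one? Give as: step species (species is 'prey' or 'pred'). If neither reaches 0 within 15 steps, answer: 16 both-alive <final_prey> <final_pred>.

Step 1: prey: 25+2-45=0; pred: 30+7-9=28
First extinction: prey at step 1

Answer: 1 prey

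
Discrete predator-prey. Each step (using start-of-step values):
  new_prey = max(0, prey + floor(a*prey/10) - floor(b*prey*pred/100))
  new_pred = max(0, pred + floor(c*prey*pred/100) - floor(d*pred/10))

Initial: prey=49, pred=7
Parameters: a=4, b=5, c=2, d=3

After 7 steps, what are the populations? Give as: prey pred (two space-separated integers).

Answer: 0 12

Derivation:
Step 1: prey: 49+19-17=51; pred: 7+6-2=11
Step 2: prey: 51+20-28=43; pred: 11+11-3=19
Step 3: prey: 43+17-40=20; pred: 19+16-5=30
Step 4: prey: 20+8-30=0; pred: 30+12-9=33
Step 5: prey: 0+0-0=0; pred: 33+0-9=24
Step 6: prey: 0+0-0=0; pred: 24+0-7=17
Step 7: prey: 0+0-0=0; pred: 17+0-5=12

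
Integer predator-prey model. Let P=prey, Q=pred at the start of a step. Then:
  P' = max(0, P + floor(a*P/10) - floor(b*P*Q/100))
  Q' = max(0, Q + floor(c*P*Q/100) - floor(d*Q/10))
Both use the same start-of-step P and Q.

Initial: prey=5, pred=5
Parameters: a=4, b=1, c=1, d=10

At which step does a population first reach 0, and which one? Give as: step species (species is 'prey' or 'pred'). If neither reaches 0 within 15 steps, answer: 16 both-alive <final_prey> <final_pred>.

Step 1: prey: 5+2-0=7; pred: 5+0-5=0
First extinction: pred at step 1

Answer: 1 pred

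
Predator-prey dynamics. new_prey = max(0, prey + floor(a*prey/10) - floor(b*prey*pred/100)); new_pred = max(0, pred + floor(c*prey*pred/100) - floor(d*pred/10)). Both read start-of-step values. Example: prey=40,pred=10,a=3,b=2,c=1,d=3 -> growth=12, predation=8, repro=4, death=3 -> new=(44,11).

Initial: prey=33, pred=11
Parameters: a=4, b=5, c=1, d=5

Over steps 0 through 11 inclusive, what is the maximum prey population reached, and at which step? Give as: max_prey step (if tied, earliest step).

Answer: 130 11

Derivation:
Step 1: prey: 33+13-18=28; pred: 11+3-5=9
Step 2: prey: 28+11-12=27; pred: 9+2-4=7
Step 3: prey: 27+10-9=28; pred: 7+1-3=5
Step 4: prey: 28+11-7=32; pred: 5+1-2=4
Step 5: prey: 32+12-6=38; pred: 4+1-2=3
Step 6: prey: 38+15-5=48; pred: 3+1-1=3
Step 7: prey: 48+19-7=60; pred: 3+1-1=3
Step 8: prey: 60+24-9=75; pred: 3+1-1=3
Step 9: prey: 75+30-11=94; pred: 3+2-1=4
Step 10: prey: 94+37-18=113; pred: 4+3-2=5
Step 11: prey: 113+45-28=130; pred: 5+5-2=8
Max prey = 130 at step 11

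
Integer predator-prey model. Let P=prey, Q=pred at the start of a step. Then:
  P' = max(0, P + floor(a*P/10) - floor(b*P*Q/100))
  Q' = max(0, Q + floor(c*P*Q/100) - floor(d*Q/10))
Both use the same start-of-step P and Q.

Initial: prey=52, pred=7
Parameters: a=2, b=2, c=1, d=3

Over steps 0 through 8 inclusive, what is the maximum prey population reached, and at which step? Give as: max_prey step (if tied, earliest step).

Step 1: prey: 52+10-7=55; pred: 7+3-2=8
Step 2: prey: 55+11-8=58; pred: 8+4-2=10
Step 3: prey: 58+11-11=58; pred: 10+5-3=12
Step 4: prey: 58+11-13=56; pred: 12+6-3=15
Step 5: prey: 56+11-16=51; pred: 15+8-4=19
Step 6: prey: 51+10-19=42; pred: 19+9-5=23
Step 7: prey: 42+8-19=31; pred: 23+9-6=26
Step 8: prey: 31+6-16=21; pred: 26+8-7=27
Max prey = 58 at step 2

Answer: 58 2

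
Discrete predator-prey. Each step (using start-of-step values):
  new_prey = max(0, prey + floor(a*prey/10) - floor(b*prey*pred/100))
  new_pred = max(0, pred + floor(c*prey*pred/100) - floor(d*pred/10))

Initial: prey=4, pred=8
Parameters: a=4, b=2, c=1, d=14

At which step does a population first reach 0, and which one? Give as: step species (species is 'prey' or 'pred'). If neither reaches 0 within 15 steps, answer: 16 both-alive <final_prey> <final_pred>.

Step 1: prey: 4+1-0=5; pred: 8+0-11=0
First extinction: pred at step 1

Answer: 1 pred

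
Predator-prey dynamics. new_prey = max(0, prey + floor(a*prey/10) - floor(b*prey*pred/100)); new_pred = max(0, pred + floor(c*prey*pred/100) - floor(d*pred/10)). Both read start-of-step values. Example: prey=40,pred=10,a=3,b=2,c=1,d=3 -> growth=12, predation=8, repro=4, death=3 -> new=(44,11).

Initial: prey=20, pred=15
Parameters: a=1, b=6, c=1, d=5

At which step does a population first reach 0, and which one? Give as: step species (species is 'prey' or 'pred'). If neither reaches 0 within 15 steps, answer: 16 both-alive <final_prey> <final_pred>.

Step 1: prey: 20+2-18=4; pred: 15+3-7=11
Step 2: prey: 4+0-2=2; pred: 11+0-5=6
Step 3: prey: 2+0-0=2; pred: 6+0-3=3
Step 4: prey: 2+0-0=2; pred: 3+0-1=2
Step 5: prey: 2+0-0=2; pred: 2+0-1=1
Step 6: prey: 2+0-0=2; pred: 1+0-0=1
Steps 7-15: state stable at prey=2, pred=1 (no change)
No extinction within 15 steps

Answer: 16 both-alive 2 1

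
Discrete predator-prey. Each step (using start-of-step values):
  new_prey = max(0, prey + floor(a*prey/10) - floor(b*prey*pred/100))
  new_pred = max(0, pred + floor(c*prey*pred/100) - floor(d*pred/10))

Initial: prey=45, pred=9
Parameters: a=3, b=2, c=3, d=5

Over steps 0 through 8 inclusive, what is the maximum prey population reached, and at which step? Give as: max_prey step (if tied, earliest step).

Answer: 50 1

Derivation:
Step 1: prey: 45+13-8=50; pred: 9+12-4=17
Step 2: prey: 50+15-17=48; pred: 17+25-8=34
Step 3: prey: 48+14-32=30; pred: 34+48-17=65
Step 4: prey: 30+9-39=0; pred: 65+58-32=91
Step 5: prey: 0+0-0=0; pred: 91+0-45=46
Step 6: prey: 0+0-0=0; pred: 46+0-23=23
Step 7: prey: 0+0-0=0; pred: 23+0-11=12
Step 8: prey: 0+0-0=0; pred: 12+0-6=6
Max prey = 50 at step 1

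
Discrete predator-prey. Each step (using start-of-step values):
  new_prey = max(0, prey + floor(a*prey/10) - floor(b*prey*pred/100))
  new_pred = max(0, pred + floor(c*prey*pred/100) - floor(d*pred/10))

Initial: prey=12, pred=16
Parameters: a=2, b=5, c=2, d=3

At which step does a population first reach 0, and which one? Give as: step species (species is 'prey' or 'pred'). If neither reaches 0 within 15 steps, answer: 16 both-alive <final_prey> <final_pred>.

Step 1: prey: 12+2-9=5; pred: 16+3-4=15
Step 2: prey: 5+1-3=3; pred: 15+1-4=12
Step 3: prey: 3+0-1=2; pred: 12+0-3=9
Step 4: prey: 2+0-0=2; pred: 9+0-2=7
Step 5: prey: 2+0-0=2; pred: 7+0-2=5
Step 6: prey: 2+0-0=2; pred: 5+0-1=4
Step 7: prey: 2+0-0=2; pred: 4+0-1=3
Step 8: prey: 2+0-0=2; pred: 3+0-0=3
Steps 9-15: state stable at prey=2, pred=3 (no change)
No extinction within 15 steps

Answer: 16 both-alive 2 3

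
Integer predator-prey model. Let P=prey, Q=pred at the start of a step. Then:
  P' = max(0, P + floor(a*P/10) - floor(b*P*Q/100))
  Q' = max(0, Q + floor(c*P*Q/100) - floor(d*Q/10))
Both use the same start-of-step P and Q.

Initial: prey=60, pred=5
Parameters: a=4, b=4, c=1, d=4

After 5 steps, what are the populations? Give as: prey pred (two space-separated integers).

Answer: 66 23

Derivation:
Step 1: prey: 60+24-12=72; pred: 5+3-2=6
Step 2: prey: 72+28-17=83; pred: 6+4-2=8
Step 3: prey: 83+33-26=90; pred: 8+6-3=11
Step 4: prey: 90+36-39=87; pred: 11+9-4=16
Step 5: prey: 87+34-55=66; pred: 16+13-6=23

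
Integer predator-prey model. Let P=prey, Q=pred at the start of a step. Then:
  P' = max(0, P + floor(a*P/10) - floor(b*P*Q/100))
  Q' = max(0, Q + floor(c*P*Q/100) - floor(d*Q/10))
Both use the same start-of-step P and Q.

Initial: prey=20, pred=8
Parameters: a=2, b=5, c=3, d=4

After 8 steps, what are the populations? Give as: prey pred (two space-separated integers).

Answer: 6 2

Derivation:
Step 1: prey: 20+4-8=16; pred: 8+4-3=9
Step 2: prey: 16+3-7=12; pred: 9+4-3=10
Step 3: prey: 12+2-6=8; pred: 10+3-4=9
Step 4: prey: 8+1-3=6; pred: 9+2-3=8
Step 5: prey: 6+1-2=5; pred: 8+1-3=6
Step 6: prey: 5+1-1=5; pred: 6+0-2=4
Step 7: prey: 5+1-1=5; pred: 4+0-1=3
Step 8: prey: 5+1-0=6; pred: 3+0-1=2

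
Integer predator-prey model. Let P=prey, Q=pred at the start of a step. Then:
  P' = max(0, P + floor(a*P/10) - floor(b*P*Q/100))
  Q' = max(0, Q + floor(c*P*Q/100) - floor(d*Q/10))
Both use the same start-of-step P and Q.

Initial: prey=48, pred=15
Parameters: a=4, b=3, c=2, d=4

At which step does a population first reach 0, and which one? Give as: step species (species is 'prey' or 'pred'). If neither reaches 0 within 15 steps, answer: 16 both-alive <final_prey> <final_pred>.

Step 1: prey: 48+19-21=46; pred: 15+14-6=23
Step 2: prey: 46+18-31=33; pred: 23+21-9=35
Step 3: prey: 33+13-34=12; pred: 35+23-14=44
Step 4: prey: 12+4-15=1; pred: 44+10-17=37
Step 5: prey: 1+0-1=0; pred: 37+0-14=23
First extinction: prey at step 5

Answer: 5 prey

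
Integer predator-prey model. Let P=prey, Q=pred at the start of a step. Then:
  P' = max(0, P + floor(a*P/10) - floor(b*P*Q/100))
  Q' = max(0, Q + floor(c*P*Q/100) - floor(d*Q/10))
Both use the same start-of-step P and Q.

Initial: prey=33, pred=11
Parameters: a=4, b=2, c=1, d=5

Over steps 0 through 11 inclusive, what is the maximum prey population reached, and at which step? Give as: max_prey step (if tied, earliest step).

Step 1: prey: 33+13-7=39; pred: 11+3-5=9
Step 2: prey: 39+15-7=47; pred: 9+3-4=8
Step 3: prey: 47+18-7=58; pred: 8+3-4=7
Step 4: prey: 58+23-8=73; pred: 7+4-3=8
Step 5: prey: 73+29-11=91; pred: 8+5-4=9
Step 6: prey: 91+36-16=111; pred: 9+8-4=13
Step 7: prey: 111+44-28=127; pred: 13+14-6=21
Step 8: prey: 127+50-53=124; pred: 21+26-10=37
Step 9: prey: 124+49-91=82; pred: 37+45-18=64
Step 10: prey: 82+32-104=10; pred: 64+52-32=84
Step 11: prey: 10+4-16=0; pred: 84+8-42=50
Max prey = 127 at step 7

Answer: 127 7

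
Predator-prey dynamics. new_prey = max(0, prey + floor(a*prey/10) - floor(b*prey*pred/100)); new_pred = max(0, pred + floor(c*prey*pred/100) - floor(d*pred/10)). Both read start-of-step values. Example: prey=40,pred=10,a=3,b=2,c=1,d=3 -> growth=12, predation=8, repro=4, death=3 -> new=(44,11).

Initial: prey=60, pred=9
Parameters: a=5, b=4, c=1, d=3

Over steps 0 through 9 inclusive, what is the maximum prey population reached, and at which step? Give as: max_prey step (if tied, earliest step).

Step 1: prey: 60+30-21=69; pred: 9+5-2=12
Step 2: prey: 69+34-33=70; pred: 12+8-3=17
Step 3: prey: 70+35-47=58; pred: 17+11-5=23
Step 4: prey: 58+29-53=34; pred: 23+13-6=30
Step 5: prey: 34+17-40=11; pred: 30+10-9=31
Step 6: prey: 11+5-13=3; pred: 31+3-9=25
Step 7: prey: 3+1-3=1; pred: 25+0-7=18
Step 8: prey: 1+0-0=1; pred: 18+0-5=13
Step 9: prey: 1+0-0=1; pred: 13+0-3=10
Max prey = 70 at step 2

Answer: 70 2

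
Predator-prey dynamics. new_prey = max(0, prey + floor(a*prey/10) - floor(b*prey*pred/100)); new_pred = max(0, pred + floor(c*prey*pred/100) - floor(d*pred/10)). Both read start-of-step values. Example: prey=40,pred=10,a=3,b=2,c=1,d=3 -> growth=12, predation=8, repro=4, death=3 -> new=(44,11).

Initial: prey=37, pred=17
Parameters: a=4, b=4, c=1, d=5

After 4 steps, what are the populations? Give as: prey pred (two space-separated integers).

Answer: 22 5

Derivation:
Step 1: prey: 37+14-25=26; pred: 17+6-8=15
Step 2: prey: 26+10-15=21; pred: 15+3-7=11
Step 3: prey: 21+8-9=20; pred: 11+2-5=8
Step 4: prey: 20+8-6=22; pred: 8+1-4=5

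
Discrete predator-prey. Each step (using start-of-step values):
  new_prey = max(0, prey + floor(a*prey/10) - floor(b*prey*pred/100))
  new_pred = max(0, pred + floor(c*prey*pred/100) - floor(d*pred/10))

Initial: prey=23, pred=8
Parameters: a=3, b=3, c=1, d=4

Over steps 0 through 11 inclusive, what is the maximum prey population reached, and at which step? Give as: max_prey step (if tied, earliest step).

Answer: 84 10

Derivation:
Step 1: prey: 23+6-5=24; pred: 8+1-3=6
Step 2: prey: 24+7-4=27; pred: 6+1-2=5
Step 3: prey: 27+8-4=31; pred: 5+1-2=4
Step 4: prey: 31+9-3=37; pred: 4+1-1=4
Step 5: prey: 37+11-4=44; pred: 4+1-1=4
Step 6: prey: 44+13-5=52; pred: 4+1-1=4
Step 7: prey: 52+15-6=61; pred: 4+2-1=5
Step 8: prey: 61+18-9=70; pred: 5+3-2=6
Step 9: prey: 70+21-12=79; pred: 6+4-2=8
Step 10: prey: 79+23-18=84; pred: 8+6-3=11
Step 11: prey: 84+25-27=82; pred: 11+9-4=16
Max prey = 84 at step 10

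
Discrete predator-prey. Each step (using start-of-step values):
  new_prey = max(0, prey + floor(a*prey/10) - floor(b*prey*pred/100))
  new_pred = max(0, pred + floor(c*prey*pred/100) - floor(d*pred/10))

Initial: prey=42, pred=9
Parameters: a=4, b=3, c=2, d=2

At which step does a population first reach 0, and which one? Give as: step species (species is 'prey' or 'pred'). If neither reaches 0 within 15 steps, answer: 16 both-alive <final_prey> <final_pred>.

Step 1: prey: 42+16-11=47; pred: 9+7-1=15
Step 2: prey: 47+18-21=44; pred: 15+14-3=26
Step 3: prey: 44+17-34=27; pred: 26+22-5=43
Step 4: prey: 27+10-34=3; pred: 43+23-8=58
Step 5: prey: 3+1-5=0; pred: 58+3-11=50
First extinction: prey at step 5

Answer: 5 prey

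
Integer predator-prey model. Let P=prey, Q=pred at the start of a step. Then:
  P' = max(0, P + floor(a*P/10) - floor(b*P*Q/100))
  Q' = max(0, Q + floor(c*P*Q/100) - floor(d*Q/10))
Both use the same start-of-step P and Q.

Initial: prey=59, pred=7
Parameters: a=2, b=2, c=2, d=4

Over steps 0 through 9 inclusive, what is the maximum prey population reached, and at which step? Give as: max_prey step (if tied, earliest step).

Answer: 62 1

Derivation:
Step 1: prey: 59+11-8=62; pred: 7+8-2=13
Step 2: prey: 62+12-16=58; pred: 13+16-5=24
Step 3: prey: 58+11-27=42; pred: 24+27-9=42
Step 4: prey: 42+8-35=15; pred: 42+35-16=61
Step 5: prey: 15+3-18=0; pred: 61+18-24=55
Step 6: prey: 0+0-0=0; pred: 55+0-22=33
Step 7: prey: 0+0-0=0; pred: 33+0-13=20
Step 8: prey: 0+0-0=0; pred: 20+0-8=12
Step 9: prey: 0+0-0=0; pred: 12+0-4=8
Max prey = 62 at step 1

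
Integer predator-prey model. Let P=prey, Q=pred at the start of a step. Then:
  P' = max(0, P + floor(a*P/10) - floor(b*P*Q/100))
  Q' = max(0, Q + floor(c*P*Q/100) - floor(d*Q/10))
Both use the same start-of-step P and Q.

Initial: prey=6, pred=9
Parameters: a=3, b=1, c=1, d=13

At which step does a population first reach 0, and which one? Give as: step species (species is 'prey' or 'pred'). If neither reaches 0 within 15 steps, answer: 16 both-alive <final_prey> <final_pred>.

Answer: 1 pred

Derivation:
Step 1: prey: 6+1-0=7; pred: 9+0-11=0
First extinction: pred at step 1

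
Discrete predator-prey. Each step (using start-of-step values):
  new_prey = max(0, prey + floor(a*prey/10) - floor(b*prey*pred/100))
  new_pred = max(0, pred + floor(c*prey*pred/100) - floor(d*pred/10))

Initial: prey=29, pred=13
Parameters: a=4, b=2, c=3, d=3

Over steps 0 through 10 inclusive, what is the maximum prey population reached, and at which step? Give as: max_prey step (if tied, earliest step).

Step 1: prey: 29+11-7=33; pred: 13+11-3=21
Step 2: prey: 33+13-13=33; pred: 21+20-6=35
Step 3: prey: 33+13-23=23; pred: 35+34-10=59
Step 4: prey: 23+9-27=5; pred: 59+40-17=82
Step 5: prey: 5+2-8=0; pred: 82+12-24=70
Step 6: prey: 0+0-0=0; pred: 70+0-21=49
Step 7: prey: 0+0-0=0; pred: 49+0-14=35
Step 8: prey: 0+0-0=0; pred: 35+0-10=25
Step 9: prey: 0+0-0=0; pred: 25+0-7=18
Step 10: prey: 0+0-0=0; pred: 18+0-5=13
Max prey = 33 at step 1

Answer: 33 1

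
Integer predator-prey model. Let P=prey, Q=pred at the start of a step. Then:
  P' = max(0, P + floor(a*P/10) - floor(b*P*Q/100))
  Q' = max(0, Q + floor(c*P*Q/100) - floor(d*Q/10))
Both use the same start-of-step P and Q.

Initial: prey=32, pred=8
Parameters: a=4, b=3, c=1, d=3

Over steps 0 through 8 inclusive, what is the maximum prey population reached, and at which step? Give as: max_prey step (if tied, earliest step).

Step 1: prey: 32+12-7=37; pred: 8+2-2=8
Step 2: prey: 37+14-8=43; pred: 8+2-2=8
Step 3: prey: 43+17-10=50; pred: 8+3-2=9
Step 4: prey: 50+20-13=57; pred: 9+4-2=11
Step 5: prey: 57+22-18=61; pred: 11+6-3=14
Step 6: prey: 61+24-25=60; pred: 14+8-4=18
Step 7: prey: 60+24-32=52; pred: 18+10-5=23
Step 8: prey: 52+20-35=37; pred: 23+11-6=28
Max prey = 61 at step 5

Answer: 61 5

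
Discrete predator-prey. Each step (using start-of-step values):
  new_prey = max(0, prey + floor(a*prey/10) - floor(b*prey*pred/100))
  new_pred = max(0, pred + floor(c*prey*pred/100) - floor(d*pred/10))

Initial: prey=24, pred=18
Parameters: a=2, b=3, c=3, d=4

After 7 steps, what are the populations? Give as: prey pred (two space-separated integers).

Answer: 2 4

Derivation:
Step 1: prey: 24+4-12=16; pred: 18+12-7=23
Step 2: prey: 16+3-11=8; pred: 23+11-9=25
Step 3: prey: 8+1-6=3; pred: 25+6-10=21
Step 4: prey: 3+0-1=2; pred: 21+1-8=14
Step 5: prey: 2+0-0=2; pred: 14+0-5=9
Step 6: prey: 2+0-0=2; pred: 9+0-3=6
Step 7: prey: 2+0-0=2; pred: 6+0-2=4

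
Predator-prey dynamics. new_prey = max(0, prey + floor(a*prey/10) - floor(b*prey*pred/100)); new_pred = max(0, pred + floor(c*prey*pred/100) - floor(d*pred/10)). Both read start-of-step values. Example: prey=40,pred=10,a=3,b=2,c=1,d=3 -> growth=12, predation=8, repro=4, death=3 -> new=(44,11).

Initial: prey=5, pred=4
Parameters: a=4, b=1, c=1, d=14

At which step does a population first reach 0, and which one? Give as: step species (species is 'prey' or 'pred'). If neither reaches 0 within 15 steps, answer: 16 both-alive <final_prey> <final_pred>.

Step 1: prey: 5+2-0=7; pred: 4+0-5=0
First extinction: pred at step 1

Answer: 1 pred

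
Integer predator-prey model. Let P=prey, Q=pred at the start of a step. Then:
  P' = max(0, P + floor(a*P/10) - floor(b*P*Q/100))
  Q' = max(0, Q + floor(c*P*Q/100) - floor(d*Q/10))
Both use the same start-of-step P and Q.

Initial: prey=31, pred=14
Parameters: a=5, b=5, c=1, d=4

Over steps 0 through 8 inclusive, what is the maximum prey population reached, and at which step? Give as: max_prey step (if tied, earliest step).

Answer: 47 8

Derivation:
Step 1: prey: 31+15-21=25; pred: 14+4-5=13
Step 2: prey: 25+12-16=21; pred: 13+3-5=11
Step 3: prey: 21+10-11=20; pred: 11+2-4=9
Step 4: prey: 20+10-9=21; pred: 9+1-3=7
Step 5: prey: 21+10-7=24; pred: 7+1-2=6
Step 6: prey: 24+12-7=29; pred: 6+1-2=5
Step 7: prey: 29+14-7=36; pred: 5+1-2=4
Step 8: prey: 36+18-7=47; pred: 4+1-1=4
Max prey = 47 at step 8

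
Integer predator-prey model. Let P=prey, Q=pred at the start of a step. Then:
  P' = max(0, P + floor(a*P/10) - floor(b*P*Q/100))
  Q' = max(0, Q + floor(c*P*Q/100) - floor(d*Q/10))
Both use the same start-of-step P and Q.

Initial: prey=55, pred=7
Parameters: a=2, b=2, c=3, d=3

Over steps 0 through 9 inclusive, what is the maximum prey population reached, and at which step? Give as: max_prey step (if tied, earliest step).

Step 1: prey: 55+11-7=59; pred: 7+11-2=16
Step 2: prey: 59+11-18=52; pred: 16+28-4=40
Step 3: prey: 52+10-41=21; pred: 40+62-12=90
Step 4: prey: 21+4-37=0; pred: 90+56-27=119
Step 5: prey: 0+0-0=0; pred: 119+0-35=84
Step 6: prey: 0+0-0=0; pred: 84+0-25=59
Step 7: prey: 0+0-0=0; pred: 59+0-17=42
Step 8: prey: 0+0-0=0; pred: 42+0-12=30
Step 9: prey: 0+0-0=0; pred: 30+0-9=21
Max prey = 59 at step 1

Answer: 59 1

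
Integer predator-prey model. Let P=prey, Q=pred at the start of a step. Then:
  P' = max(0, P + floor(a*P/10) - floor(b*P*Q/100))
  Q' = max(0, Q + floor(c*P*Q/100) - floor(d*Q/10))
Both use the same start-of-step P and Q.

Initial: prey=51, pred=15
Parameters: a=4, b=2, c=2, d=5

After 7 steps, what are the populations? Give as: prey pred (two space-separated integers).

Answer: 0 12

Derivation:
Step 1: prey: 51+20-15=56; pred: 15+15-7=23
Step 2: prey: 56+22-25=53; pred: 23+25-11=37
Step 3: prey: 53+21-39=35; pred: 37+39-18=58
Step 4: prey: 35+14-40=9; pred: 58+40-29=69
Step 5: prey: 9+3-12=0; pred: 69+12-34=47
Step 6: prey: 0+0-0=0; pred: 47+0-23=24
Step 7: prey: 0+0-0=0; pred: 24+0-12=12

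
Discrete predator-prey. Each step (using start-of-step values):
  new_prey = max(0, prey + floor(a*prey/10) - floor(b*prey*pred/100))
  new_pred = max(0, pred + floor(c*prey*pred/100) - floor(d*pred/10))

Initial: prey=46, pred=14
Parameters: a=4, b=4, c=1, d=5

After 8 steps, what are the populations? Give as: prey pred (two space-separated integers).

Step 1: prey: 46+18-25=39; pred: 14+6-7=13
Step 2: prey: 39+15-20=34; pred: 13+5-6=12
Step 3: prey: 34+13-16=31; pred: 12+4-6=10
Step 4: prey: 31+12-12=31; pred: 10+3-5=8
Step 5: prey: 31+12-9=34; pred: 8+2-4=6
Step 6: prey: 34+13-8=39; pred: 6+2-3=5
Step 7: prey: 39+15-7=47; pred: 5+1-2=4
Step 8: prey: 47+18-7=58; pred: 4+1-2=3

Answer: 58 3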